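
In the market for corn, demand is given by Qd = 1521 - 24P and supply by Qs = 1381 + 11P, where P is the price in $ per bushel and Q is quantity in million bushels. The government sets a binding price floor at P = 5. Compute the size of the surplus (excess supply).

Surplus = 35

Evaluating both curves at the floor price 5 gives Qd = 1401, Qs = 1436.
Surplus = Qs - Qd = 1436 - 1401 = 35.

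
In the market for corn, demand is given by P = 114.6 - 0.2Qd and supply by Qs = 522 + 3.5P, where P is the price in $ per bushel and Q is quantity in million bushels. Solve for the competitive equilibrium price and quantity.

Solving each curve for Q: Qd = 573 - 5P.
The market clears where 573 - 5P = 522 + 3.5P. Rearranging, 8.5P = 51, hence P* = 6.
Plugging P* into demand: Q* = 573 - 5(6) = 543.

P* = 6, Q* = 543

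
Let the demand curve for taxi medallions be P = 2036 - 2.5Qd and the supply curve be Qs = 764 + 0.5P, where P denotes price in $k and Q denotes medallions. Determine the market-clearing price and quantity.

In direct form, Qd = 814.4 - 0.4P.
The market clears where 814.4 - 0.4P = 764 + 0.5P. Rearranging, 0.9P = 50.4, hence P* = 56.
Plugging P* into demand: Q* = 814.4 - 0.4(56) = 792.

P* = 56, Q* = 792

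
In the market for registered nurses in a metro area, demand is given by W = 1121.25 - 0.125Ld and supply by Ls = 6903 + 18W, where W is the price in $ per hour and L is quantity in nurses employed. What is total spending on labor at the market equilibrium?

Solving each curve for L: Ld = 8970 - 8W.
The market clears where 8970 - 8W = 6903 + 18W. Rearranging, 26W = 2067, hence W* = 79.5.
Plugging W* into demand: L* = 8970 - 8(79.5) = 8334.
Total spending on labor = W* × L* = 79.5 × 8334 = 662553.

Total spending on labor = 662553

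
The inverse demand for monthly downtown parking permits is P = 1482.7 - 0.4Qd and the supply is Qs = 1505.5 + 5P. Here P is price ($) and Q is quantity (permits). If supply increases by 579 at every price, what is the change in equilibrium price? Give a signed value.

ΔP = -77.2

Rewriting in direct form: Qd = 3706.75 - 2.5P.
Equating demand and supply, 3706.75 - 2.5P = 1505.5 + 5P gives 7.5P = 2201.25, so P* = 293.5.
Plugging P* into demand: Q* = 3706.75 - 2.5(293.5) = 2973.
After the shift, supply is Qs = 2084.5 + 5P.
New equilibrium: 1622.25 = 7.5P, so P = 216.3 and Q = 3166.
ΔP = 216.3 - 293.5 = -77.2.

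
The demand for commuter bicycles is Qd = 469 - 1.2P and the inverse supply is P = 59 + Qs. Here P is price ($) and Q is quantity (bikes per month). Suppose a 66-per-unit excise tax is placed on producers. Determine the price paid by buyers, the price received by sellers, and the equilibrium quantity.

Inverting to quantity form: Qs = -59 + P.
The tax drives a wedge P_b - P_s = 66. Substituting P_s = P_b - 66 into supply: Qs = -125 + P_b.
Equate demand and the shifted supply: 469 - 1.2P_b = -125 + P_b, giving 2.2P_b = 594, so P_b = 270.
Then P_s = 270 - 66 = 204 and Q = 469 - 1.2(270) = 145.

P_b = 270, P_s = 204, Q = 145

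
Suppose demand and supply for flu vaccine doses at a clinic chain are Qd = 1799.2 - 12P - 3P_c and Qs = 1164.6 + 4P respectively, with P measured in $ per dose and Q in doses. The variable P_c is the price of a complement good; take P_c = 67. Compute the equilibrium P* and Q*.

P* = 27.1, Q* = 1273

With P_c = 67, demand is Qd = 1598.2 - 12P.
Set Qd = Qs: 1598.2 - 12P = 1164.6 + 4P, so 433.6 = 16P and P* = 27.1.
Plugging P* into demand: Q* = 1598.2 - 12(27.1) = 1273.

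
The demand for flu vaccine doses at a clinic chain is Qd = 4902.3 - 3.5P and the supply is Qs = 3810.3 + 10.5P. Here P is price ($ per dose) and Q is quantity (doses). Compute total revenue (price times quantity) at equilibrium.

Total revenue = 361085.4

Equating demand and supply, 4902.3 - 3.5P = 3810.3 + 10.5P gives 14P = 1092, so P* = 78.
Then Q* = 4902.3 - 3.5(78) = 4629.3.
Total revenue = P* × Q* = 78 × 4629.3 = 361085.4.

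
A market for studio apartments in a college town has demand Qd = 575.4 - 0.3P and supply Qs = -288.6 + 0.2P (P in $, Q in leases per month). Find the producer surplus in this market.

Set Qd = Qs: 575.4 - 0.3P = -288.6 + 0.2P, so 864 = 0.5P and P* = 1728.
Plugging P* into demand: Q* = 575.4 - 0.3(1728) = 57.
Supply choke price (Qs = 0): P = 1443. Producer surplus = ½ × (1728 - 1443) × 57 = 8122.5.

Producer surplus = 8122.5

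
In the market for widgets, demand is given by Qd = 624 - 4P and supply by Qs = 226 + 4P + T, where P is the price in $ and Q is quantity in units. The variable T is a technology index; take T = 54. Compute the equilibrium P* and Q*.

P* = 43, Q* = 452

With T = 54, supply is Qs = 280 + 4P.
The market clears where 624 - 4P = 280 + 4P. Rearranging, 8P = 344, hence P* = 43.
Then Q* = 624 - 4(43) = 452.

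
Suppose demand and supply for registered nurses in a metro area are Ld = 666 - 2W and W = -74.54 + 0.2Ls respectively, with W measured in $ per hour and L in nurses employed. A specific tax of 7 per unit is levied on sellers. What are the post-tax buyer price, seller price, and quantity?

W_b = 46.9, W_s = 39.9, L = 572.2

Solving each curve for L: Ls = 372.7 + 5W.
With a tax of 7 on sellers, they supply based on the net price W_s = W_b - 7, so Ls = 337.7 + 5W_b.
Set Ld = Ls: 666 - 2W_b = 337.7 + 5W_b, so 328.3 = 7W_b and W_b = 46.9.
Then W_s = 46.9 - 7 = 39.9 and L = 666 - 2(46.9) = 572.2.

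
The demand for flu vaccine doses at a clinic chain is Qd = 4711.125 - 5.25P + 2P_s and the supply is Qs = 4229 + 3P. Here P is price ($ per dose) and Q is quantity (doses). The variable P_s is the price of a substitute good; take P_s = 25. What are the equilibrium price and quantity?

With P_s = 25, demand is Qd = 4761.125 - 5.25P.
The market clears where 4761.125 - 5.25P = 4229 + 3P. Rearranging, 8.25P = 532.125, hence P* = 64.5.
Plugging P* into demand: Q* = 4761.125 - 5.25(64.5) = 4422.5.

P* = 64.5, Q* = 4422.5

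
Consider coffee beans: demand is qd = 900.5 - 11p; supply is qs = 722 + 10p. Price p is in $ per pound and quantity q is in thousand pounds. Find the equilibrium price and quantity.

p* = 8.5, q* = 807

At equilibrium qd = qs, so 900.5 - 11p = 722 + 10p; collecting terms, 178.5 = 21p and p* = 8.5.
Substitute back: q* = 900.5 - 11(8.5) = 807.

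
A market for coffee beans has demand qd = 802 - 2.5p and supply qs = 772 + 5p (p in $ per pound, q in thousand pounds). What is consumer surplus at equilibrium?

At equilibrium qd = qs, so 802 - 2.5p = 772 + 5p; collecting terms, 30 = 7.5p and p* = 4.
Plugging p* into demand: q* = 802 - 2.5(4) = 792.
Demand choke price (qd = 0): p = 802/2.5 = 320.8. Consumer surplus = ½ × (320.8 - 4) × 792 = 125452.8.

Consumer surplus = 125452.8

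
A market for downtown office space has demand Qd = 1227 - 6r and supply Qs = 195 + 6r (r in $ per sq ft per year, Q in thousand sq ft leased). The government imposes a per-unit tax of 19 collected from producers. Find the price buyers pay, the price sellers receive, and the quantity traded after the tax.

r_b = 95.5, r_s = 76.5, Q = 654

With a tax of 19 on producers, they supply based on the net price r_s = r_b - 19, so Qs = 81 + 6r_b.
Market clearing requires 1227 - 6r_b = 81 + 6r_b; hence 1146 = 12r_b and r_b = 95.5.
So r_s = 76.5 and the quantity traded is Q = 1227 - 6(95.5) = 654.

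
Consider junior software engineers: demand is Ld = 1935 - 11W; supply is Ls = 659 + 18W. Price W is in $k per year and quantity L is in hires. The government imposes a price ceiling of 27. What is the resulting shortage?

Shortage = 493

With W fixed at 27, quantity demanded is 1638 and quantity supplied is 1145.
Shortage = Ld - Ls = 1638 - 1145 = 493.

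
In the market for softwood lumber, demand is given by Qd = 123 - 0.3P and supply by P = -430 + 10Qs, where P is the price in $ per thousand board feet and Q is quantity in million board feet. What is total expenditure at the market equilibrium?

Total expenditure = 12600

In direct form, Qs = 43 + 0.1P.
Equating demand and supply, 123 - 0.3P = 43 + 0.1P gives 0.4P = 80, so P* = 200.
Substitute back: Q* = 123 - 0.3(200) = 63.
Total expenditure = P* × Q* = 200 × 63 = 12600.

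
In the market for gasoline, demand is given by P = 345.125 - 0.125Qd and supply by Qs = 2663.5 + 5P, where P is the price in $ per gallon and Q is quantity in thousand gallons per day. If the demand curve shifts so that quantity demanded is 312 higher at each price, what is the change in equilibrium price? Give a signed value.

In direct form, Qd = 2761 - 8P.
At equilibrium Qd = Qs, so 2761 - 8P = 2663.5 + 5P; collecting terms, 97.5 = 13P and P* = 7.5.
Plugging P* into demand: Q* = 2761 - 8(7.5) = 2701.
After the shift, demand is Qd = 3073 - 8P.
The new intersection has 409.5 = 13P, i.e. P = 31.5, Q = 2821.
ΔP = 31.5 - 7.5 = 24.

ΔP = 24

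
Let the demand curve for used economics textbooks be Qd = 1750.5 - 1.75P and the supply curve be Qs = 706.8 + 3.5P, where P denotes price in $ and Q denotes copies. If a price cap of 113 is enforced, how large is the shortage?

With P fixed at 113, quantity demanded is 1552.75 and quantity supplied is 1102.3.
Shortage = Qd - Qs = 1552.75 - 1102.3 = 450.45.

Shortage = 450.45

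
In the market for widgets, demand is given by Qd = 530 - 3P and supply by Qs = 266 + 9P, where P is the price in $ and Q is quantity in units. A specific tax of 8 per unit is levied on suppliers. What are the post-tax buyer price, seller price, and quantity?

With a tax of 8 on suppliers, they supply based on the net price P_s = P_b - 8, so Qs = 194 + 9P_b.
Set Qd = Qs: 530 - 3P_b = 194 + 9P_b, so 336 = 12P_b and P_b = 28.
Then P_s = 28 - 8 = 20 and Q = 530 - 3(28) = 446.

P_b = 28, P_s = 20, Q = 446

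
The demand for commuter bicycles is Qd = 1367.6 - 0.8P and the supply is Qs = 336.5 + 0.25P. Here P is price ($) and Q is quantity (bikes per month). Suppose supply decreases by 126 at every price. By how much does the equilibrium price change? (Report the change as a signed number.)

Set Qd = Qs: 1367.6 - 0.8P = 336.5 + 0.25P, so 1031.1 = 1.05P and P* = 982.
Plugging P* into demand: Q* = 1367.6 - 0.8(982) = 582.
After the shift, supply is Qs = 210.5 + 0.25P.
Re-solving, 1.05P = 1157.1 gives P = 1102 and Q = 486.
ΔP = 1102 - 982 = 120.

ΔP = 120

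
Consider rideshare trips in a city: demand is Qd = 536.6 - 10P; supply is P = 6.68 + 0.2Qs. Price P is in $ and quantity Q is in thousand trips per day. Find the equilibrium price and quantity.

P* = 38, Q* = 156.6

Inverting to quantity form: Qs = -33.4 + 5P.
Equating demand and supply, 536.6 - 10P = -33.4 + 5P gives 15P = 570, so P* = 38.
Then Q* = 536.6 - 10(38) = 156.6.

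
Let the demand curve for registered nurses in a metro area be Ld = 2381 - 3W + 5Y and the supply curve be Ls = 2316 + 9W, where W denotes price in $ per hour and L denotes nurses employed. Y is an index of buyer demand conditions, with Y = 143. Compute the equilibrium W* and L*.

With Y = 143, demand is Ld = 3096 - 3W.
The market clears where 3096 - 3W = 2316 + 9W. Rearranging, 12W = 780, hence W* = 65.
Plugging W* into demand: L* = 3096 - 3(65) = 2901.

W* = 65, L* = 2901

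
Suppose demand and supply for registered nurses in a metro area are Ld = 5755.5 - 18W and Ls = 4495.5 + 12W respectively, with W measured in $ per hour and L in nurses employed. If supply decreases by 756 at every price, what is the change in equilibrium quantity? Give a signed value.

ΔL = -453.6

At equilibrium Ld = Ls, so 5755.5 - 18W = 4495.5 + 12W; collecting terms, 1260 = 30W and W* = 42.
From the demand curve, L* = 5755.5 - 18(42) = 4999.5.
After the shift, supply is Ls = 3739.5 + 12W.
Re-solving, 30W = 2016 gives W = 67.2 and L = 4545.9.
ΔL = 4545.9 - 4999.5 = -453.6.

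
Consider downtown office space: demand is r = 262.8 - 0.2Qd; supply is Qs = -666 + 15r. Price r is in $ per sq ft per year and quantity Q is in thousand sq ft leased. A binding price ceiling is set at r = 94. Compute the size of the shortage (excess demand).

Shortage = 100

Solving each curve for Q: Qd = 1314 - 5r.
With r fixed at 94, quantity demanded is 844 and quantity supplied is 744.
Shortage = Qd - Qs = 844 - 744 = 100.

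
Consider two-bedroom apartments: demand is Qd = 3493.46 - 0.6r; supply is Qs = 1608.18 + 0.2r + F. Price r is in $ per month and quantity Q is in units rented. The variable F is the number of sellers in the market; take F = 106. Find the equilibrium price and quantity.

With F = 106, supply is Qs = 1714.18 + 0.2r.
At equilibrium Qd = Qs, so 3493.46 - 0.6r = 1714.18 + 0.2r; collecting terms, 1779.28 = 0.8r and r* = 2224.1.
Then Q* = 3493.46 - 0.6(2224.1) = 2159.

r* = 2224.1, Q* = 2159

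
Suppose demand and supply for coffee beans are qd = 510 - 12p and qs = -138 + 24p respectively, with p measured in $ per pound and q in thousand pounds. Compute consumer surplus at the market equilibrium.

Consumer surplus = 3601.5

At equilibrium qd = qs, so 510 - 12p = -138 + 24p; collecting terms, 648 = 36p and p* = 18.
From the demand curve, q* = 510 - 12(18) = 294.
Demand choke price (qd = 0): p = 510/12 = 42.5. Consumer surplus = ½ × (42.5 - 18) × 294 = 3601.5.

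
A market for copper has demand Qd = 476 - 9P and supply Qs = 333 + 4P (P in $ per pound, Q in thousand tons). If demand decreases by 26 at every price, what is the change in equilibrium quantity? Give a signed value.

ΔQ = -8

At equilibrium Qd = Qs, so 476 - 9P = 333 + 4P; collecting terms, 143 = 13P and P* = 11.
Then Q* = 476 - 9(11) = 377.
After the shift, demand is Qd = 450 - 9P.
Re-solving, 13P = 117 gives P = 9 and Q = 369.
ΔQ = 369 - 377 = -8.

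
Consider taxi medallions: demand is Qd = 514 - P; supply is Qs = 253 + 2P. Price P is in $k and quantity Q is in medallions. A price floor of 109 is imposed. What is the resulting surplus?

Evaluating both curves at the floor price 109 gives Qd = 405, Qs = 471.
Surplus = Qs - Qd = 471 - 405 = 66.

Surplus = 66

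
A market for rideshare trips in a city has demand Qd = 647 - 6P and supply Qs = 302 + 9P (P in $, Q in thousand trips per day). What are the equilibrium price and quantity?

Equating demand and supply, 647 - 6P = 302 + 9P gives 15P = 345, so P* = 23.
From the demand curve, Q* = 647 - 6(23) = 509.

P* = 23, Q* = 509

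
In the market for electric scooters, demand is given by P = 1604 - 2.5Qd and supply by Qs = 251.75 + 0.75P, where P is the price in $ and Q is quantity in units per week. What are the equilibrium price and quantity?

Rewriting in direct form: Qd = 641.6 - 0.4P.
The market clears where 641.6 - 0.4P = 251.75 + 0.75P. Rearranging, 1.15P = 389.85, hence P* = 339.
Substitute back: Q* = 641.6 - 0.4(339) = 506.

P* = 339, Q* = 506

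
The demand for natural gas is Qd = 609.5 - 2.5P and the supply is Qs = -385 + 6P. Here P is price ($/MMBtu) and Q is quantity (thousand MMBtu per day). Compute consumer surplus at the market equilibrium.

Equating demand and supply, 609.5 - 2.5P = -385 + 6P gives 8.5P = 994.5, so P* = 117.
From the demand curve, Q* = 609.5 - 2.5(117) = 317.
Demand choke price (Qd = 0): P = 609.5/2.5 = 243.8. Consumer surplus = ½ × (243.8 - 117) × 317 = 20097.8.

Consumer surplus = 20097.8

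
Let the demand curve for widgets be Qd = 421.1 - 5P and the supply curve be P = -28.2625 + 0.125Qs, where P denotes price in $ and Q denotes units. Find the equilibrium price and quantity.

Solving each curve for Q: Qs = 226.1 + 8P.
Set Qd = Qs: 421.1 - 5P = 226.1 + 8P, so 195 = 13P and P* = 15.
Substitute back: Q* = 421.1 - 5(15) = 346.1.

P* = 15, Q* = 346.1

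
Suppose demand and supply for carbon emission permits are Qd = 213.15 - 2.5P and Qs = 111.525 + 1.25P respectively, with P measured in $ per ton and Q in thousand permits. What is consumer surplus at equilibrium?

Set Qd = Qs: 213.15 - 2.5P = 111.525 + 1.25P, so 101.625 = 3.75P and P* = 27.1.
Plugging P* into demand: Q* = 213.15 - 2.5(27.1) = 145.4.
Demand choke price (Qd = 0): P = 213.15/2.5 = 85.26. Consumer surplus = ½ × (85.26 - 27.1) × 145.4 = 4228.232.

Consumer surplus = 4228.232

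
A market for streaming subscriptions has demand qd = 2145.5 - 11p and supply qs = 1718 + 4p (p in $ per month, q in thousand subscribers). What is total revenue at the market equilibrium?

Equating demand and supply, 2145.5 - 11p = 1718 + 4p gives 15p = 427.5, so p* = 28.5.
From the demand curve, q* = 2145.5 - 11(28.5) = 1832.
Total revenue = p* × q* = 28.5 × 1832 = 52212.

Total revenue = 52212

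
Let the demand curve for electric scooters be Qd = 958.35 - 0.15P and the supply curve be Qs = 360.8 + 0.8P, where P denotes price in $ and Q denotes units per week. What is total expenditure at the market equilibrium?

At equilibrium Qd = Qs, so 958.35 - 0.15P = 360.8 + 0.8P; collecting terms, 597.55 = 0.95P and P* = 629.
Substitute back: Q* = 958.35 - 0.15(629) = 864.
Total expenditure = P* × Q* = 629 × 864 = 543456.

Total expenditure = 543456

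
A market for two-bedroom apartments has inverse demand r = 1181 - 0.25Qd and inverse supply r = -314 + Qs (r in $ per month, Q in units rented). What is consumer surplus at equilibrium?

Rewriting in direct form: Qd = 4724 - 4r and Qs = 314 + r.
Equating demand and supply, 4724 - 4r = 314 + r gives 5r = 4410, so r* = 882.
Substitute back: Q* = 4724 - 4(882) = 1196.
Demand choke price (Qd = 0): r = 4724/4 = 1181. Consumer surplus = ½ × (1181 - 882) × 1196 = 178802.

Consumer surplus = 178802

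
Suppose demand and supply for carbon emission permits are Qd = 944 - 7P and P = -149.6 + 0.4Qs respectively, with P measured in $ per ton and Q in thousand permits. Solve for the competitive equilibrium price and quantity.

Inverting to quantity form: Qs = 374 + 2.5P.
At equilibrium Qd = Qs, so 944 - 7P = 374 + 2.5P; collecting terms, 570 = 9.5P and P* = 60.
Substitute back: Q* = 944 - 7(60) = 524.

P* = 60, Q* = 524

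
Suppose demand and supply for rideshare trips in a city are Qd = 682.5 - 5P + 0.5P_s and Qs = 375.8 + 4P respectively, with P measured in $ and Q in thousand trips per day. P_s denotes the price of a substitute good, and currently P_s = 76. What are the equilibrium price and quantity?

With P_s = 76, demand is Qd = 720.5 - 5P.
The market clears where 720.5 - 5P = 375.8 + 4P. Rearranging, 9P = 344.7, hence P* = 38.3.
Then Q* = 720.5 - 5(38.3) = 529.

P* = 38.3, Q* = 529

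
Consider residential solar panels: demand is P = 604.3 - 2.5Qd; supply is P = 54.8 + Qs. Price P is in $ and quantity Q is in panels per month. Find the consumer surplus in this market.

Consumer surplus = 30811.25

Inverting to quantity form: Qd = 241.72 - 0.4P and Qs = -54.8 + P.
At equilibrium Qd = Qs, so 241.72 - 0.4P = -54.8 + P; collecting terms, 296.52 = 1.4P and P* = 211.8.
Substitute back: Q* = 241.72 - 0.4(211.8) = 157.
Demand choke price (Qd = 0): P = 241.72/0.4 = 604.3. Consumer surplus = ½ × (604.3 - 211.8) × 157 = 30811.25.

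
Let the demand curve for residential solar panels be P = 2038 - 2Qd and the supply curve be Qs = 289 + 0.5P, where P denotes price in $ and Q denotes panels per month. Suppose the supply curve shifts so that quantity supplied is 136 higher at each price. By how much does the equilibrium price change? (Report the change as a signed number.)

Rewriting in direct form: Qd = 1019 - 0.5P.
At equilibrium Qd = Qs, so 1019 - 0.5P = 289 + 0.5P; collecting terms, 730 = P and P* = 730.
Then Q* = 1019 - 0.5(730) = 654.
After the shift, supply is Qs = 425 + 0.5P.
Re-solving, P = 594 gives P = 594 and Q = 722.
ΔP = 594 - 730 = -136.

ΔP = -136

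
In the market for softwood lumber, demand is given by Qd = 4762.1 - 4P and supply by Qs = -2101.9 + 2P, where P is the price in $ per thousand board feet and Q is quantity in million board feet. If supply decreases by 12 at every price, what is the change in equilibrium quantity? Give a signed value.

Set Qd = Qs: 4762.1 - 4P = -2101.9 + 2P, so 6864 = 6P and P* = 1144.
Plugging P* into demand: Q* = 4762.1 - 4(1144) = 186.1.
After the shift, supply is Qs = -2113.9 + 2P.
The new intersection has 6876 = 6P, i.e. P = 1146, Q = 178.1.
ΔQ = 178.1 - 186.1 = -8.

ΔQ = -8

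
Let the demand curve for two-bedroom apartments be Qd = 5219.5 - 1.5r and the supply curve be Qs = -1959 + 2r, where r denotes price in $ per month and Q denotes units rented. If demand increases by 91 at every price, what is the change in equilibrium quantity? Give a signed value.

ΔQ = 52

At equilibrium Qd = Qs, so 5219.5 - 1.5r = -1959 + 2r; collecting terms, 7178.5 = 3.5r and r* = 2051.
Plugging r* into demand: Q* = 5219.5 - 1.5(2051) = 2143.
After the shift, demand is Qd = 5310.5 - 1.5r.
Re-solving, 3.5r = 7269.5 gives r = 2077 and Q = 2195.
ΔQ = 2195 - 2143 = 52.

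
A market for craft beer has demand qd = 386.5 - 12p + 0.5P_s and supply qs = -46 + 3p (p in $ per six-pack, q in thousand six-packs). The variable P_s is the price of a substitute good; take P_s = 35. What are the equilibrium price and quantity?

p* = 30, q* = 44

With P_s = 35, demand is qd = 404 - 12p.
The market clears where 404 - 12p = -46 + 3p. Rearranging, 15p = 450, hence p* = 30.
From the demand curve, q* = 404 - 12(30) = 44.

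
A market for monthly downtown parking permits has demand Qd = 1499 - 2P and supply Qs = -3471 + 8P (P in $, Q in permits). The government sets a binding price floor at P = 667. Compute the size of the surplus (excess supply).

Surplus = 1700

Evaluating both curves at the floor price 667 gives Qd = 165, Qs = 1865.
Surplus = Qs - Qd = 1865 - 165 = 1700.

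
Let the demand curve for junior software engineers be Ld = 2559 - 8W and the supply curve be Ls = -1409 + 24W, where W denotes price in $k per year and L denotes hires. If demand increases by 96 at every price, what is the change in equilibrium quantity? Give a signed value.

ΔL = 72

The market clears where 2559 - 8W = -1409 + 24W. Rearranging, 32W = 3968, hence W* = 124.
Substitute back: L* = 2559 - 8(124) = 1567.
After the shift, demand is Ld = 2655 - 8W.
The new intersection has 4064 = 32W, i.e. W = 127, L = 1639.
ΔL = 1639 - 1567 = 72.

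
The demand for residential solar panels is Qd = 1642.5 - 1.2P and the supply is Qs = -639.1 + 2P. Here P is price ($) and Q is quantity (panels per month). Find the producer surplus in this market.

Producer surplus = 154802.9025

Equating demand and supply, 1642.5 - 1.2P = -639.1 + 2P gives 3.2P = 2281.6, so P* = 713.
Then Q* = 1642.5 - 1.2(713) = 786.9.
Supply choke price (Qs = 0): P = 319.55. Producer surplus = ½ × (713 - 319.55) × 786.9 = 154802.9025.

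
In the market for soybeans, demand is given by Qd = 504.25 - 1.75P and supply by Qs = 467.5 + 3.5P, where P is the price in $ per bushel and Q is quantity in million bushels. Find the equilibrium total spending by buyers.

Total spending by buyers = 3444

Equating demand and supply, 504.25 - 1.75P = 467.5 + 3.5P gives 5.25P = 36.75, so P* = 7.
Plugging P* into demand: Q* = 504.25 - 1.75(7) = 492.
Total spending by buyers = P* × Q* = 7 × 492 = 3444.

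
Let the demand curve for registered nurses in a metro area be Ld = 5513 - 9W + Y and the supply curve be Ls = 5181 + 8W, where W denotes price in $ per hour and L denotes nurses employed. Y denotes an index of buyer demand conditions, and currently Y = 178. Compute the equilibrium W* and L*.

With Y = 178, demand is Ld = 5691 - 9W.
Equating demand and supply, 5691 - 9W = 5181 + 8W gives 17W = 510, so W* = 30.
Then L* = 5691 - 9(30) = 5421.

W* = 30, L* = 5421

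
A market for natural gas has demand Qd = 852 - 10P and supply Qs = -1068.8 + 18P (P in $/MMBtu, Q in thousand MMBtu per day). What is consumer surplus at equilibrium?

The market clears where 852 - 10P = -1068.8 + 18P. Rearranging, 28P = 1920.8, hence P* = 68.6.
Substitute back: Q* = 852 - 10(68.6) = 166.
Demand choke price (Qd = 0): P = 852/10 = 85.2. Consumer surplus = ½ × (85.2 - 68.6) × 166 = 1377.8.

Consumer surplus = 1377.8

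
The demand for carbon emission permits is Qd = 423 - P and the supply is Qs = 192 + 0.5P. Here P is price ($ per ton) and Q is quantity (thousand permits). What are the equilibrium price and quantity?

At equilibrium Qd = Qs, so 423 - P = 192 + 0.5P; collecting terms, 231 = 1.5P and P* = 154.
Substitute back: Q* = 423 - 154 = 269.

P* = 154, Q* = 269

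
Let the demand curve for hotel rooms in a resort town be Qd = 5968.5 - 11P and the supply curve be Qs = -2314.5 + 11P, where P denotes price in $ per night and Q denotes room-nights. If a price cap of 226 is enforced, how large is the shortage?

Evaluating both curves at the ceiling price 226 gives Qd = 3482.5, Qs = 171.5.
Shortage = Qd - Qs = 3482.5 - 171.5 = 3311.

Shortage = 3311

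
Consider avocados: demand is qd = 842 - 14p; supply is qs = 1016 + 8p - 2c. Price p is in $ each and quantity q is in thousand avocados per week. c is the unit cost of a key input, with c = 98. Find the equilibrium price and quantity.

With c = 98, supply is qs = 820 + 8p.
At equilibrium qd = qs, so 842 - 14p = 820 + 8p; collecting terms, 22 = 22p and p* = 1.
Plugging p* into demand: q* = 842 - 14(1) = 828.

p* = 1, q* = 828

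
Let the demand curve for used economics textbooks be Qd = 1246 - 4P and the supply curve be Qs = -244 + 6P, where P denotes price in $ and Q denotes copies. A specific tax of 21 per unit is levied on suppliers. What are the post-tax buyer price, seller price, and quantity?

With a tax of 21 on suppliers, they supply based on the net price P_s = P_b - 21, so Qs = -370 + 6P_b.
Market clearing requires 1246 - 4P_b = -370 + 6P_b; hence 1616 = 10P_b and P_b = 161.6.
So P_s = 140.6 and the quantity traded is Q = 1246 - 4(161.6) = 599.6.

P_b = 161.6, P_s = 140.6, Q = 599.6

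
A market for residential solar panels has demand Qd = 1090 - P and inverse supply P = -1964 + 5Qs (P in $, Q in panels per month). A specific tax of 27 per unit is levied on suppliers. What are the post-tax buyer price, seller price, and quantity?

Solving each curve for Q: Qs = 392.8 + 0.2P.
Suppliers keep P_s = P_b - 27 per unit, so supply in terms of the buyer price is Qs = 387.4 + 0.2P_b.
Set Qd = Qs: 1090 - P_b = 387.4 + 0.2P_b, so 702.6 = 1.2P_b and P_b = 585.5.
Then P_s = 585.5 - 27 = 558.5 and Q = 1090 - 585.5 = 504.5.

P_b = 585.5, P_s = 558.5, Q = 504.5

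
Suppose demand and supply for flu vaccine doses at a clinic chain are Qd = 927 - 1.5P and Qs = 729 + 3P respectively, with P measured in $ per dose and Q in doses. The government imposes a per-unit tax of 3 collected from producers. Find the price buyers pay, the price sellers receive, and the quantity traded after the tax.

Producers keep P_s = P_b - 3 per unit, so supply in terms of the buyer price is Qs = 720 + 3P_b.
Equate demand and the shifted supply: 927 - 1.5P_b = 720 + 3P_b, giving 4.5P_b = 207, so P_b = 46.
Then P_s = 46 - 3 = 43 and Q = 927 - 1.5(46) = 858.

P_b = 46, P_s = 43, Q = 858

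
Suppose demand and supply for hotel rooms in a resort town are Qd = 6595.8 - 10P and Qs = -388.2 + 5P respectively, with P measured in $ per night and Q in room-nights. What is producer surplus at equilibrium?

The market clears where 6595.8 - 10P = -388.2 + 5P. Rearranging, 15P = 6984, hence P* = 465.6.
Substitute back: Q* = 6595.8 - 10(465.6) = 1939.8.
Supply choke price (Qs = 0): P = 77.64. Producer surplus = ½ × (465.6 - 77.64) × 1939.8 = 376282.404.

Producer surplus = 376282.404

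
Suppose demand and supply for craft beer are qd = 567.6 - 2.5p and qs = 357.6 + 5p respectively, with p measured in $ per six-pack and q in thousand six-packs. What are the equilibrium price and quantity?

Set qd = qs: 567.6 - 2.5p = 357.6 + 5p, so 210 = 7.5p and p* = 28.
Then q* = 567.6 - 2.5(28) = 497.6.

p* = 28, q* = 497.6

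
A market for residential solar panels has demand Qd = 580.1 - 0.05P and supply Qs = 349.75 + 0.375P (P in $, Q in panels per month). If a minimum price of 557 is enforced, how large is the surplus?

Surplus = 6.375

With P fixed at 557, quantity demanded is 552.25 and quantity supplied is 558.625.
Surplus = Qs - Qd = 558.625 - 552.25 = 6.375.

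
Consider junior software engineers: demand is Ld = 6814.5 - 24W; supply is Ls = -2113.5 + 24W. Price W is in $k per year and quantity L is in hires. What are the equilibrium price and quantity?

Equating demand and supply, 6814.5 - 24W = -2113.5 + 24W gives 48W = 8928, so W* = 186.
Plugging W* into demand: L* = 6814.5 - 24(186) = 2350.5.

W* = 186, L* = 2350.5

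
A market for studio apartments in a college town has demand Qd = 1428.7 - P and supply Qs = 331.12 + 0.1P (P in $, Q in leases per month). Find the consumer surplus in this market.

At equilibrium Qd = Qs, so 1428.7 - P = 331.12 + 0.1P; collecting terms, 1097.58 = 1.1P and P* = 997.8.
Then Q* = 1428.7 - 997.8 = 430.9.
Demand choke price (Qd = 0): P = 1428.7. Consumer surplus = ½ × (1428.7 - 997.8) × 430.9 = 92837.405.

Consumer surplus = 92837.405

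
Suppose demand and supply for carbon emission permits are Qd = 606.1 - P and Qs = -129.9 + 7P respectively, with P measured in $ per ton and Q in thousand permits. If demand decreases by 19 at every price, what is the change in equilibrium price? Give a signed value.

ΔP = -2.375

The market clears where 606.1 - P = -129.9 + 7P. Rearranging, 8P = 736, hence P* = 92.
Plugging P* into demand: Q* = 606.1 - 92 = 514.1.
After the shift, demand is Qd = 587.1 - P.
Re-solving, 8P = 717 gives P = 89.625 and Q = 497.475.
ΔP = 89.625 - 92 = -2.375.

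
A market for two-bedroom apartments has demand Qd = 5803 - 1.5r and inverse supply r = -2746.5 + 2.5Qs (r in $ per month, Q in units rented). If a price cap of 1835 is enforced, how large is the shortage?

Shortage = 1217.9

Rewriting in direct form: Qs = 1098.6 + 0.4r.
Evaluating both curves at the ceiling price 1835 gives Qd = 3050.5, Qs = 1832.6.
Shortage = Qd - Qs = 3050.5 - 1832.6 = 1217.9.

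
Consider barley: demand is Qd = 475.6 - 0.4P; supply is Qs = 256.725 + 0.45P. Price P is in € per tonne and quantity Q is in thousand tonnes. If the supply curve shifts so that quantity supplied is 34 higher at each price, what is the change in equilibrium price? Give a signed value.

ΔP = -40

At equilibrium Qd = Qs, so 475.6 - 0.4P = 256.725 + 0.45P; collecting terms, 218.875 = 0.85P and P* = 257.5.
From the demand curve, Q* = 475.6 - 0.4(257.5) = 372.6.
After the shift, supply is Qs = 290.725 + 0.45P.
Re-solving, 0.85P = 184.875 gives P = 217.5 and Q = 388.6.
ΔP = 217.5 - 257.5 = -40.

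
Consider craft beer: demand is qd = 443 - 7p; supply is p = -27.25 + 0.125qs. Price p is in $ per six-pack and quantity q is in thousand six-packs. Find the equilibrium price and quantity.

Inverting to quantity form: qs = 218 + 8p.
Equating demand and supply, 443 - 7p = 218 + 8p gives 15p = 225, so p* = 15.
Then q* = 443 - 7(15) = 338.

p* = 15, q* = 338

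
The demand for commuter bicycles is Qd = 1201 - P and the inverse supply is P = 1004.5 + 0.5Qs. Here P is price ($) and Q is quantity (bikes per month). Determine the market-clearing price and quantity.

P* = 1070, Q* = 131

In direct form, Qs = -2009 + 2P.
The market clears where 1201 - P = -2009 + 2P. Rearranging, 3P = 3210, hence P* = 1070.
From the demand curve, Q* = 1201 - 1070 = 131.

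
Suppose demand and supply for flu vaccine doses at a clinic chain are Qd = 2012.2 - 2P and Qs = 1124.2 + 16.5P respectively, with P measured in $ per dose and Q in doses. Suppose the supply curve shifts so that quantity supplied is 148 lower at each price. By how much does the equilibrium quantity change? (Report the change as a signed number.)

At equilibrium Qd = Qs, so 2012.2 - 2P = 1124.2 + 16.5P; collecting terms, 888 = 18.5P and P* = 48.
Substitute back: Q* = 2012.2 - 2(48) = 1916.2.
After the shift, supply is Qs = 976.2 + 16.5P.
New equilibrium: 1036 = 18.5P, so P = 56 and Q = 1900.2.
ΔQ = 1900.2 - 1916.2 = -16.

ΔQ = -16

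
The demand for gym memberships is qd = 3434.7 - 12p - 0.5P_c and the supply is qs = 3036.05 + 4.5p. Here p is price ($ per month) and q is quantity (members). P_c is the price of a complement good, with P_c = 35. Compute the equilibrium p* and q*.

With P_c = 35, demand is qd = 3417.2 - 12p.
Set qd = qs: 3417.2 - 12p = 3036.05 + 4.5p, so 381.15 = 16.5p and p* = 23.1.
From the demand curve, q* = 3417.2 - 12(23.1) = 3140.

p* = 23.1, q* = 3140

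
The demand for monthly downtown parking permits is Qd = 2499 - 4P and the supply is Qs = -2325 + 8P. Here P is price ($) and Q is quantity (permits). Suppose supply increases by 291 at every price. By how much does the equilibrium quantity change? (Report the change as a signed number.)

ΔQ = 97

Equating demand and supply, 2499 - 4P = -2325 + 8P gives 12P = 4824, so P* = 402.
From the demand curve, Q* = 2499 - 4(402) = 891.
After the shift, supply is Qs = -2034 + 8P.
New equilibrium: 4533 = 12P, so P = 377.75 and Q = 988.
ΔQ = 988 - 891 = 97.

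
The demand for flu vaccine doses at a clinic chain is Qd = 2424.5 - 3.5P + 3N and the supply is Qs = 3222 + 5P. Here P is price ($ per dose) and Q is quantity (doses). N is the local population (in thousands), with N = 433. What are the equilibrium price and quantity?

With N = 433, demand is Qd = 3723.5 - 3.5P.
Equating demand and supply, 3723.5 - 3.5P = 3222 + 5P gives 8.5P = 501.5, so P* = 59.
From the demand curve, Q* = 3723.5 - 3.5(59) = 3517.

P* = 59, Q* = 3517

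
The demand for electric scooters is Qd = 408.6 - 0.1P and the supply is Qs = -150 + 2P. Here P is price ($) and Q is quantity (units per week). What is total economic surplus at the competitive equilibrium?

Set Qd = Qs: 408.6 - 0.1P = -150 + 2P, so 558.6 = 2.1P and P* = 266.
Then Q* = 408.6 - 0.1(266) = 382.
Demand choke price = 4086; supply choke price = 75. CS = ½(4086 - 266)(382) = 729620; PS = ½(266 - 75)(382) = 36481. Total surplus = 766101.

Total surplus = 766101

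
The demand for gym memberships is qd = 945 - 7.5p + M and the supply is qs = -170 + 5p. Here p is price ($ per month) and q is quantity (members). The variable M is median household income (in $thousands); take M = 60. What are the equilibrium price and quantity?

p* = 94, q* = 300

With M = 60, demand is qd = 1005 - 7.5p.
At equilibrium qd = qs, so 1005 - 7.5p = -170 + 5p; collecting terms, 1175 = 12.5p and p* = 94.
Then q* = 1005 - 7.5(94) = 300.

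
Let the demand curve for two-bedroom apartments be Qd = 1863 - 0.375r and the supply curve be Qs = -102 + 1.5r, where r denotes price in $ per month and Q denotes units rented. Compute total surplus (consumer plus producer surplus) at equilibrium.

Total surplus = 3601500

Equating demand and supply, 1863 - 0.375r = -102 + 1.5r gives 1.875r = 1965, so r* = 1048.
From the demand curve, Q* = 1863 - 0.375(1048) = 1470.
Demand choke price = 4968; supply choke price = 68. CS = ½(4968 - 1048)(1470) = 2881200; PS = ½(1048 - 68)(1470) = 720300. Total surplus = 3601500.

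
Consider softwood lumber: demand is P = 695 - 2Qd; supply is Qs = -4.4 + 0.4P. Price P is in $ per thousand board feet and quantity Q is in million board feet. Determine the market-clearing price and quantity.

P* = 391, Q* = 152

Inverting to quantity form: Qd = 347.5 - 0.5P.
At equilibrium Qd = Qs, so 347.5 - 0.5P = -4.4 + 0.4P; collecting terms, 351.9 = 0.9P and P* = 391.
From the demand curve, Q* = 347.5 - 0.5(391) = 152.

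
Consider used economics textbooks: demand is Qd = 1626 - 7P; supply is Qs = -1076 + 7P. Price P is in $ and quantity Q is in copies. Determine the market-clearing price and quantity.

P* = 193, Q* = 275

Equating demand and supply, 1626 - 7P = -1076 + 7P gives 14P = 2702, so P* = 193.
Substitute back: Q* = 1626 - 7(193) = 275.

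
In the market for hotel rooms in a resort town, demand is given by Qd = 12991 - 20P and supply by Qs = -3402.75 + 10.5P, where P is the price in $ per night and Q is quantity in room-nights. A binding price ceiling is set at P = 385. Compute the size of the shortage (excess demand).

Shortage = 4651.25

With P fixed at 385, quantity demanded is 5291 and quantity supplied is 639.75.
Shortage = Qd - Qs = 5291 - 639.75 = 4651.25.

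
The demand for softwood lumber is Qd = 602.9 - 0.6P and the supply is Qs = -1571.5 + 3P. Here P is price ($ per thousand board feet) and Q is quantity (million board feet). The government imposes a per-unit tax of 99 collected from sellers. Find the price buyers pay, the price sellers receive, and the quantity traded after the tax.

P_b = 686.5, P_s = 587.5, Q = 191

The tax drives a wedge P_b - P_s = 99. Substituting P_s = P_b - 99 into supply: Qs = -1868.5 + 3P_b.
Equate demand and the shifted supply: 602.9 - 0.6P_b = -1868.5 + 3P_b, giving 3.6P_b = 2471.4, so P_b = 686.5.
So P_s = 587.5 and the quantity traded is Q = 602.9 - 0.6(686.5) = 191.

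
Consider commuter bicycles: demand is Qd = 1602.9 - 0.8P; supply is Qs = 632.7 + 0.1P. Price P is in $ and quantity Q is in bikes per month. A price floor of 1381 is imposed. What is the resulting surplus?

Surplus = 272.7

At P = 1381: Qd = 498.1 and Qs = 770.8.
Surplus = Qs - Qd = 770.8 - 498.1 = 272.7.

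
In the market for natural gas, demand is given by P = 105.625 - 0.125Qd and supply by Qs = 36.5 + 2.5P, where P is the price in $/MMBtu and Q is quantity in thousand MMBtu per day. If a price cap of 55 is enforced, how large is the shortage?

Shortage = 231

In direct form, Qd = 845 - 8P.
Evaluating both curves at the ceiling price 55 gives Qd = 405, Qs = 174.
Shortage = Qd - Qs = 405 - 174 = 231.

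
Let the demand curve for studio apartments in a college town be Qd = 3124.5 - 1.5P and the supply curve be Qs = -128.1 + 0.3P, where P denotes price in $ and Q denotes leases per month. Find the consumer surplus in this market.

The market clears where 3124.5 - 1.5P = -128.1 + 0.3P. Rearranging, 1.8P = 3252.6, hence P* = 1807.
Substitute back: Q* = 3124.5 - 1.5(1807) = 414.
Demand choke price (Qd = 0): P = 3124.5/1.5 = 2083. Consumer surplus = ½ × (2083 - 1807) × 414 = 57132.

Consumer surplus = 57132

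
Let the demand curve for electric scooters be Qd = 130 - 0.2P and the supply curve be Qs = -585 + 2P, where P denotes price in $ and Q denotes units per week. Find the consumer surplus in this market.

Consumer surplus = 10562.5

At equilibrium Qd = Qs, so 130 - 0.2P = -585 + 2P; collecting terms, 715 = 2.2P and P* = 325.
Plugging P* into demand: Q* = 130 - 0.2(325) = 65.
Demand choke price (Qd = 0): P = 130/0.2 = 650. Consumer surplus = ½ × (650 - 325) × 65 = 10562.5.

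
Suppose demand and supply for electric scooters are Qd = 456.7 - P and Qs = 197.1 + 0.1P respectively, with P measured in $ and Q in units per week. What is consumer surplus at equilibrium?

Equating demand and supply, 456.7 - P = 197.1 + 0.1P gives 1.1P = 259.6, so P* = 236.
Substitute back: Q* = 456.7 - 236 = 220.7.
Demand choke price (Qd = 0): P = 456.7. Consumer surplus = ½ × (456.7 - 236) × 220.7 = 24354.245.

Consumer surplus = 24354.245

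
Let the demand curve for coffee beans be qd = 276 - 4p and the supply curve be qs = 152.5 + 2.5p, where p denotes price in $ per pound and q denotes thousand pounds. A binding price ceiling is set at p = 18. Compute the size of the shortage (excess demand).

Shortage = 6.5

At p = 18: qd = 204 and qs = 197.5.
Shortage = qd - qs = 204 - 197.5 = 6.5.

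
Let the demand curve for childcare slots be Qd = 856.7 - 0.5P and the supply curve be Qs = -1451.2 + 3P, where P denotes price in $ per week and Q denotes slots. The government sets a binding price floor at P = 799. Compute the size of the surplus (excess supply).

Surplus = 488.6

With P fixed at 799, quantity demanded is 457.2 and quantity supplied is 945.8.
Surplus = Qs - Qd = 945.8 - 457.2 = 488.6.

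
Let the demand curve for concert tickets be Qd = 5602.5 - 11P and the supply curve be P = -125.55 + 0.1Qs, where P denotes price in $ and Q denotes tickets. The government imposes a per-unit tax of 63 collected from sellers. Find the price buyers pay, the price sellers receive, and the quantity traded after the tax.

P_b = 237, P_s = 174, Q = 2995.5

In direct form, Qs = 1255.5 + 10P.
With a tax of 63 on sellers, they supply based on the net price P_s = P_b - 63, so Qs = 625.5 + 10P_b.
Market clearing requires 5602.5 - 11P_b = 625.5 + 10P_b; hence 4977 = 21P_b and P_b = 237.
Then P_s = 237 - 63 = 174 and Q = 5602.5 - 11(237) = 2995.5.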